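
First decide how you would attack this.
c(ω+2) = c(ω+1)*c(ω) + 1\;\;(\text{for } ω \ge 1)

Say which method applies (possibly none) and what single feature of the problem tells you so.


Best approach: no special technique — the recurrence is nonlinear in the sequence values; study it directly, no linear machinery applies.


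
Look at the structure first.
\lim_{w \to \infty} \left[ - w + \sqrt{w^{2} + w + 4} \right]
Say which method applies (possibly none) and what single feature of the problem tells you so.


Technique: conjugate multiplication — the difference \sqrt{w^{2} + w + 4} - w is an ∞ − ∞ stalemate; its conjugate partner breaks the tie.


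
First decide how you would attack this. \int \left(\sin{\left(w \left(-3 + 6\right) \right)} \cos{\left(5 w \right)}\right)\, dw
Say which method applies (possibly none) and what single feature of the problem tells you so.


Best approach: a trigonometric identity — \sin{\left(w \left(-3 + 6\right) \right)} \cos{\left(5 w \right)} mixes two frequencies; the product-to-sum identity splits it into single-frequency sinusoids.


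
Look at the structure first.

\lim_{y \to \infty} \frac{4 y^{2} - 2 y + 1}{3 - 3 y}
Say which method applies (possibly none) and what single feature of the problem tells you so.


Technique: dominant-term comparison — growth-rate triage: the leading powers of y decide the limit, everything else is noise. As a single quotient, the ∞/∞ shape would yield to repeated differentiation as well — the growth comparison gets there in one look.


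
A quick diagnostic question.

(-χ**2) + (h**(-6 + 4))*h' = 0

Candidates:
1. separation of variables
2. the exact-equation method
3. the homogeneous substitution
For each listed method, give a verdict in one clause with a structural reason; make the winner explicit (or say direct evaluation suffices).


Best approach: separation of variables — all dependence on the two variables factors apart, the defining separable shape.
- separation of variables — a fit — the right tool for this form.
- the exact-equation method — any potential here is of the trivial single-variable kind; the exact method earns its name only with genuine cross terms.
- the homogeneous substitution — the ratio of the variables does not determine the slope.


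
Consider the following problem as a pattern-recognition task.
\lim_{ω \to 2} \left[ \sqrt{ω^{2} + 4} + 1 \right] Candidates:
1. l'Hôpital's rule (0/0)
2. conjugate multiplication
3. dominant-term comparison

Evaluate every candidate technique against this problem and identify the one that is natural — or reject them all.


Technique: no special technique — the expression is continuous at 2 — substitute and evaluate; no indeterminate form appears.
- l'Hôpital's rule (0/0) — substituting the point gives a finite value outright — there is no indeterminate clash to repair.
- conjugate multiplication — there are no radicals in tension whose conjugate would simplify matters.
- dominant-term comparison: no ranking of term growth rates resolves the limit here.


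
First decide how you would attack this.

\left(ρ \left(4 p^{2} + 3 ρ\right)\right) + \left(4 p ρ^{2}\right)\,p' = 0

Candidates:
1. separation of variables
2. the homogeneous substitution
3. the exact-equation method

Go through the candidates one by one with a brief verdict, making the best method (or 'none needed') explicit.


Verdict: the exact-equation method — equality of cross partials is the green light — assemble the potential function term by term.
- separation of variables: the two dependences do not factor apart.
- the homogeneous substitution — rescaling both variables together changes the slope, so no ratio substitution collapses it.
- the exact-equation method: a fit — the right tool for this form.


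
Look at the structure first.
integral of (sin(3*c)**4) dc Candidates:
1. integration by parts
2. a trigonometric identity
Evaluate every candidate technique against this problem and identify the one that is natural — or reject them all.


Technique: a trigonometric identity — sin(3*c)**4 carries an even exponent — trade it for double-angle cosines before integrating.
- integration by parts: not the natural route: no polynomial-kernel product appears — a recursive parts reduction of the trigonometric product exists, but the identity rewrite is direct.
- a trigonometric identity — a fit — the right tool for this form.


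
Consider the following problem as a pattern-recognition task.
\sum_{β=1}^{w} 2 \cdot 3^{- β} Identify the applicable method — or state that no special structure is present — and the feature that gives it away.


Technique: the geometric series formula — consecutive terms stand in a fixed index-free ratio — the geometric sum formula closes it.


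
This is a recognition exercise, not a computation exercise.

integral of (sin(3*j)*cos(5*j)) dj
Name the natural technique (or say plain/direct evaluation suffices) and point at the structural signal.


Method: a trigonometric identity — cross-frequency products like sin(3*j)*cos(5*j) are the textbook product-to-sum case — the identity converts them to directly integrable sinusoids.


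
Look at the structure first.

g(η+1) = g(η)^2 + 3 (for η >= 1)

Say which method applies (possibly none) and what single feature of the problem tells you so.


Best approach: no special technique — the unknown enters the rule nonlinearly, not as a weighted sum — no linear method is even well-posed.


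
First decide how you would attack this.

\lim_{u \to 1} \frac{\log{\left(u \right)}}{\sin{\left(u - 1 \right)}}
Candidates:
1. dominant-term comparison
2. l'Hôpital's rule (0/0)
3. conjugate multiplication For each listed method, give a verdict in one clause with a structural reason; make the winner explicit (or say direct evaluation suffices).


Best approach: l'Hôpital's rule (0/0) — the 0/0 form at 1 is the signature situation for l'Hôpital's rule. Known elementary limits would finish this too — the rule just bypasses the case analysis.
- dominant-term comparison — this is not a rational comparison of growth rates at infinity.
- l'Hôpital's rule (0/0): yes, a natural case for it.
- conjugate multiplication: no divergent radical difference is present for a conjugate pair to cancel.


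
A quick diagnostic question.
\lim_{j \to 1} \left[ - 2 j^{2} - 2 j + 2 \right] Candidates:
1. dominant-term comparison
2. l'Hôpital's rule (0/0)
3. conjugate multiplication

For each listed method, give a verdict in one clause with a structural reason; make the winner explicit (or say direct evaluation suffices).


Technique: no special technique — the expression is continuous at the evaluation point — substitute directly; no indeterminate form appears.
- dominant-term comparison: this limit is not decided by comparing polynomial growth at infinity.
- l'Hôpital's rule (0/0): substituting the point produces a determinate value, not a 0 over 0 clash.
- conjugate multiplication: no divergent radical difference is present for a conjugate pair to cancel.


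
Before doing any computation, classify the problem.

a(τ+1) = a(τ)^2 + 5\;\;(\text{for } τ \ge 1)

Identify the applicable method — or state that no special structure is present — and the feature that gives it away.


Verdict: no special technique — the sequence value feeds back through itself nonlinearly — linear superposition fails, and every superposition-based closed form fails with it.


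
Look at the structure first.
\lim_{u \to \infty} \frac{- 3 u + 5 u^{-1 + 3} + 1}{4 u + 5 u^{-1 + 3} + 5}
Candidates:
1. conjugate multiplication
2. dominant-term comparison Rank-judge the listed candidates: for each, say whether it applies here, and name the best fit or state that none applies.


Best approach: dominant-term comparison — divide through by the highest power of u; every lower-order term dies and the dominant terms decide the limit.
- conjugate multiplication — no difference of divergent radicals appears, so rationalizing has nothing to cancel.
- dominant-term comparison — yes — fits the structure here.


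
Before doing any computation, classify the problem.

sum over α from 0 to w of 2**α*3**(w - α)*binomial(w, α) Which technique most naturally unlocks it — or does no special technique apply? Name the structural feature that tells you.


Technique: the binomial theorem — terms weighting binomial(w, α) against matched powers of 2 and 3 reassemble into (2 + 3)^w by the binomial theorem.


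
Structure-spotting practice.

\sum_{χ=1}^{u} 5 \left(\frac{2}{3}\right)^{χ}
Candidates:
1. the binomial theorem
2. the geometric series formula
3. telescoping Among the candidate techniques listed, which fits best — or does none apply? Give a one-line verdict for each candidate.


Best approach: the geometric series formula — check a ratio of consecutive terms: it is \frac{2}{3}, independent of the index, so the geometric formula closes the sum.
- the binomial theorem — no binomial coefficients pair with matched powers.
- the geometric series formula — yes — fits the structure here.
- telescoping: as presented, consecutive terms share no shifted copy to cancel against — no rewrite is on display to change that.


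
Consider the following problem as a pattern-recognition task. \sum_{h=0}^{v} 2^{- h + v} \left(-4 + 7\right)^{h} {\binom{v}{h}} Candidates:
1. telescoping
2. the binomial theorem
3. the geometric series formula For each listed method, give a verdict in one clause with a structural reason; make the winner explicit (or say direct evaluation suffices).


Verdict: the binomial theorem — {\binom{v}{h}} weighting matched powers of (-4 + 7) and 2 is the expanded form of ((-4 + 7) + 2)^v — fold it back up.
- telescoping — as presented, consecutive terms share no shifted copy to cancel against — no rewrite is on display to change that.
- the binomial theorem: yes — fits the structure here.
- the geometric series formula: the term-to-term ratio drifts with the index — the one thing the geometric formula cannot absorb.


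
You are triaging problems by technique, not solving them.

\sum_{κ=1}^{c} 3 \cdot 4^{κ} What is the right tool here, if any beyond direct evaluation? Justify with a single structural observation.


Verdict: the geometric series formula — each term is 4 times the previous one, so the geometric-series formula applies directly.


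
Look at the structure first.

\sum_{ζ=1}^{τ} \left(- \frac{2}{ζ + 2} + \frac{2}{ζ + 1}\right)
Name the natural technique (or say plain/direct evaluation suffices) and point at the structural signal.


Best approach: telescoping — difference-of-shifts structure (each term adds \frac{2}{ζ + 1}, then subtracts its one-index-advanced value, which the following term adds back) leaves only the first and last pieces standing.


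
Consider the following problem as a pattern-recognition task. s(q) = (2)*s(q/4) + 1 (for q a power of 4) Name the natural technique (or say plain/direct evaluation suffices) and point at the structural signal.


Technique: the master substitution — index division is the fingerprint: q/4 in the recursive call means substitute q = 4^m.


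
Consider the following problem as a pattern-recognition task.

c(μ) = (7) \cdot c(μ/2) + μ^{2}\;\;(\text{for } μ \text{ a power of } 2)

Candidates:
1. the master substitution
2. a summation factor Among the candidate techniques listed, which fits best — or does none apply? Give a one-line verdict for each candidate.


Technique: the master substitution — the argument contracts 2-fold per step: reindex μ exponentially and solve the linear recurrence in the new index.
- the master substitution: yes — fits the structure here.
- a summation factor: the recursion divides its index rather than shifting it — there is no previous-term chain for a summation factor to telescope.


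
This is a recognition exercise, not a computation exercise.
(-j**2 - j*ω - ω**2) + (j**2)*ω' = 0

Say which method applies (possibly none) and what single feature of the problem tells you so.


Best approach: the homogeneous substitution — the slope is degree-zero homogeneous: the ratio substitution v = ω/j collapses it.


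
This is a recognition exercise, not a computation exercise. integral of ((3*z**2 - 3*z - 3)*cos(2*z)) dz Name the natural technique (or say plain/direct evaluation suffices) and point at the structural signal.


Best approach: integration by parts — 3*z**2 - 3*z - 3 dies after finitely many derivatives while cos(2*z) cycles under integration — the tabular/parts setup.


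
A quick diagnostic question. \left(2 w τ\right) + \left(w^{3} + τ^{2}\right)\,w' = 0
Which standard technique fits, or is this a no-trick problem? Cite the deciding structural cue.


Technique: the exact-equation method — d/dw of 2 w τ equals d/dτ of w^{3} + τ^{2}: the form is a total differential of one potential — integrate it exactly.


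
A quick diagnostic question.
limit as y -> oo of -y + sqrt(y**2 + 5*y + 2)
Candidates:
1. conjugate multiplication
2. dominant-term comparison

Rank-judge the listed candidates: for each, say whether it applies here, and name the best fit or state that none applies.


Diagnosis: conjugate multiplication — infinity minus infinity with a radical in play — multiply by the conjugate so the divergences of sqrt(y**2 + 5*y + 2) and y annihilate.
- conjugate multiplication: yes — fits the structure here.
- dominant-term comparison — this limit is not decided by comparing leading-term growth at infinity.


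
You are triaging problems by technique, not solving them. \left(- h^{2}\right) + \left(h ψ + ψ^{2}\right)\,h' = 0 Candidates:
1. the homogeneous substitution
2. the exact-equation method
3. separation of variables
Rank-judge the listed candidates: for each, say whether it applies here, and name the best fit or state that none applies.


Best approach: the homogeneous substitution — the slope's numerator and denominator share total degree; set v = h/ψ and the equation drops to separable form. A Bernoulli-style rewrite — possibly after exchanging which variable is treated as dependent — would work as well; the homogeneous substitution is the more immediate reading here.
- the homogeneous substitution — a fit — the right tool for this form.
- the exact-equation method: the mixed partial derivatives differ, so the left side is not a total differential.
- separation of variables: no algebra isolates the independent variable on one side and the unknown on the other.


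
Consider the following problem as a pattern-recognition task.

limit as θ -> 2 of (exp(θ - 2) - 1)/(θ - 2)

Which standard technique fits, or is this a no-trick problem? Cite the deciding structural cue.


Best approach: l'Hôpital's rule (0/0) — numerator and denominator both vanish at 2 — a genuine 0/0 form, which is exactly when l'Hôpital applies. The standard small-argument limits would also carry it; the rule is the systematic route.


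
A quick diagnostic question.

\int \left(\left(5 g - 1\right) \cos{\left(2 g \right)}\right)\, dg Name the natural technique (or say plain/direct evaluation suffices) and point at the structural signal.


Best approach: integration by parts — the integrand splits as 5 g - 1 times \cos{\left(2 g \right)} — repeatedly differentiating the polynomial part kills it, which is the parts ladder.


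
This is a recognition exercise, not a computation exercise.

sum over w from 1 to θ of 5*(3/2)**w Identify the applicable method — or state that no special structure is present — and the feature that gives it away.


Verdict: the geometric series formula — each summand is the previous one scaled by 3/2; that constant multiplier is itself the geometric structure.


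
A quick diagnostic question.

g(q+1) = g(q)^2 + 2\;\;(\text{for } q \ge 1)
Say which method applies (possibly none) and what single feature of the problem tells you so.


Best approach: no special technique — once the recursion is nonlinear, characteristic roots, master substitutions, and summation factors are all off the table.


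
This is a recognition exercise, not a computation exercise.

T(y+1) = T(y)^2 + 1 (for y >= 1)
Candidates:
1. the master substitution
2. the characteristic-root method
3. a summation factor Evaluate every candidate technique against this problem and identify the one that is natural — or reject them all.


Method: no special technique — each new value is a nonlinear function of earlier ones — scaling arguments and superposition both fail.
- the master substitution: no fixed divisor shrinks the index between calls.
- the characteristic-root method: the recursion is nonlinear in the sequence values, so no linear-modes ansatz applies.
- a summation factor — no summation factor applies — the rule is not linear in the sequence values.


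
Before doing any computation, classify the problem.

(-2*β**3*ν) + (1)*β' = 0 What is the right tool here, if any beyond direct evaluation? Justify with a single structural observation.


Best approach: separation of variables — solved for the derivative, the right side splits multiplicatively into a function of each variable alone — divide and integrate each side.


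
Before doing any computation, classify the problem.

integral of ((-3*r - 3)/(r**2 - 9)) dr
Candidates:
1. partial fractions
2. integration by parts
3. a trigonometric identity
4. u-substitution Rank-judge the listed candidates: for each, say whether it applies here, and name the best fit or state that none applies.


Technique: partial fractions — a proper rational integrand whose denominator splits into simpler factors — decompose into partial fractions first.
- partial fractions — yes — fits the structure here.
- integration by parts — the nonconstant-polynomial-times-standard-kernel pattern (an exp, sine, cosine, or logarithm partner) is absent.
- a trigonometric identity — with no trigonometric functions present, identity rewriting has no target.
- u-substitution: no subexpression of the integrand serves as a whole-integral substitution inner — individual terms may offer their own, but none carries its derivative as a factor of the full integrand; a working change of variable would have to be constructed from outside the expression.


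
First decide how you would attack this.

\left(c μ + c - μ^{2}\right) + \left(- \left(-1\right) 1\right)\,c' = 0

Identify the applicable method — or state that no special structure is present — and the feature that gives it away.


Verdict: a linear integrating factor — linear in the unknown with genuine forcing: multiply through by the exponential of the integrated coefficient and the left side closes into one derivative.


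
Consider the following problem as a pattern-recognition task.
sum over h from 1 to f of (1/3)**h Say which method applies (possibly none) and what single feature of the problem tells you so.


Technique: the geometric series formula — term-over-term division gives 1/3 every time — index-free ratio, geometric sum formula applies.


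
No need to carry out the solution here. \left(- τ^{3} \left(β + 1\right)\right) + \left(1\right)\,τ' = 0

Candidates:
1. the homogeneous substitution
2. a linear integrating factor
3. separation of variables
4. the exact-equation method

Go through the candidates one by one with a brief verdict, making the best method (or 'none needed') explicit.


Best approach: separation of variables — the derivative equals a pure function of β (namely β + 1) times a pure function of τ (namely τ^{3}); divide and integrate each side.
- the homogeneous substitution — solved for the derivative, the right side changes under joint scaling of the two variables.
- a linear integrating factor: the unknown enters nonlinearly (through a power, a denominator, or a transcendental function), which the linear integrating-factor recipe cannot absorb as-is — any repair would come from a preliminary substitution, not the factor.
- separation of variables: yes, a natural case for it.
- the exact-equation method: the mixed partial derivatives differ, so the left side is not a total differential.


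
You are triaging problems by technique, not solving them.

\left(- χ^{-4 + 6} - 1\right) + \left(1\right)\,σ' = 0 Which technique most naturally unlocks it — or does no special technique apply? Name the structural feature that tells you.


Diagnosis: no special technique — solved for the derivative, σ never appears on the right — this is a direct integration in χ, not a differential-equations problem at heart.


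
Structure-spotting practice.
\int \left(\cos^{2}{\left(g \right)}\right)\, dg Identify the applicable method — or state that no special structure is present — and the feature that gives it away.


Best approach: a trigonometric identity — even powers like \cos^{2}{\left(g \right)} never integrate directly; the half-angle identity lowers the degree first.


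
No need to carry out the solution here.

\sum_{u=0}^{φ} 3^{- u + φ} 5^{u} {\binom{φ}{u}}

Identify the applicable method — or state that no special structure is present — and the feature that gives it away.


Verdict: the binomial theorem — the binomial coefficients weight matched powers of 5 and 3, which is exactly the expansion of a binomial power.


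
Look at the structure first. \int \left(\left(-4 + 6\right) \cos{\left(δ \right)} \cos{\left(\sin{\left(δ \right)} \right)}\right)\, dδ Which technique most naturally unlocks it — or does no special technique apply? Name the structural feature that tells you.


Method: u-substitution — read it as f(\sin{\left(δ \right)}) times a constant multiple of d(\sin{\left(δ \right)}): one substitution, u = \sin{\left(δ \right)}, finishes it.


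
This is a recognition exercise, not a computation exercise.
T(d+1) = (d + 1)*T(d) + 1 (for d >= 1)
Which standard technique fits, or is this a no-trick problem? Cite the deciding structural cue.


Best approach: a summation factor — because the multiplier d + 1 is index-dependent, divide through by its running product and sum the resulting differences.


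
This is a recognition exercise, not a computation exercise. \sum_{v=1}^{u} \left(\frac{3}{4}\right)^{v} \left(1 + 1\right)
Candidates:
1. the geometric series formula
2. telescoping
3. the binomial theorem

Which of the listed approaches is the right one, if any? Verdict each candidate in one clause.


Verdict: the geometric series formula — term-over-term division gives \frac{3}{4} every time — index-free ratio, geometric sum formula applies.
- the geometric series formula — yes — fits the structure here.
- telescoping: writing out consecutive terms as given produces no pairwise cancellation.
- the binomial theorem: there is no pair of bases whose matched powers would reassemble into a single binomial power.


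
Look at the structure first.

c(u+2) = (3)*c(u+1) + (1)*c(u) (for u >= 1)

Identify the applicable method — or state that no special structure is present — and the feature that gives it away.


Method: the characteristic-root method — constant coefficients and linearity mean the ansatz r^u reduces it to solving the characteristic polynomial.


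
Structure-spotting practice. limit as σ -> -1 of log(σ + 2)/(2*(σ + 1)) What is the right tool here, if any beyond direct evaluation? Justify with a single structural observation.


Best approach: l'Hôpital's rule (0/0) — plug in -1: top and bottom both hit zero, so differentiate each and retry. A local series expansion at the point resolves it as well; the rule is the packaged version of that step.


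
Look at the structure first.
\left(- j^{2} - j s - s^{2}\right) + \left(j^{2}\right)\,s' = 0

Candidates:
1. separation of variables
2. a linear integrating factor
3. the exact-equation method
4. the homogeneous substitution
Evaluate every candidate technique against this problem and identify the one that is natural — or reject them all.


Diagnosis: the homogeneous substitution — the slope's numerator and denominator have matching total degree, so it depends only on s/j and the ratio substitution collapses it.
- separation of variables: the two dependences do not factor apart.
- a linear integrating factor: a nonlinear term in the unknown puts this outside the integrating-factor template.
- the exact-equation method: no potential function has this form as its differential, as written.
- the homogeneous substitution: yes — fits the structure here.


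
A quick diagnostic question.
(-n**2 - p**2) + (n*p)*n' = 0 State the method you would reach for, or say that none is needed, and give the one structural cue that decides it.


Best approach: the homogeneous substitution — the slope is degree-zero homogeneous: the ratio substitution v = n/p collapses it. A Bernoulli rewrite works here as the equation stands — the homogeneous substitution is the more immediate reading.


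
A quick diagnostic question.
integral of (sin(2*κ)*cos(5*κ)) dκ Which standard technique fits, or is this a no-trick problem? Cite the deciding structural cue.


Diagnosis: a trigonometric identity — cross-frequency products like sin(2*κ)*cos(5*κ) are the textbook product-to-sum case — the identity converts them to directly integrable sinusoids.


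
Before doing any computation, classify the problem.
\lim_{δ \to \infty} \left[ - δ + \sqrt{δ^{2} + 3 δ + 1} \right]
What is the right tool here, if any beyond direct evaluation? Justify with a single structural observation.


Technique: conjugate multiplication — divergence minus divergence hides a finite answer — expose it by pairing \sqrt{δ^{2} + 3 δ + 1} - δ with its conjugate.


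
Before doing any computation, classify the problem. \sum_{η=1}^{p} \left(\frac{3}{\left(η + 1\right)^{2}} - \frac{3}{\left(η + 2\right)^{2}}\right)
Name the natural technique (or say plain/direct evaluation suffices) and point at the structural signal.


Verdict: telescoping — write out three consecutive terms and watch the interior cancel: the advanced copy one term subtracts reappears as the very next term's leading piece, pair after pair.


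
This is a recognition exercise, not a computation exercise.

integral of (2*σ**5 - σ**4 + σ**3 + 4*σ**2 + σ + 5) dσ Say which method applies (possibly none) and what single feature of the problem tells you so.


Technique: no special technique — the integrand is a sum of constant multiples of powers of σ — integrate term by term.


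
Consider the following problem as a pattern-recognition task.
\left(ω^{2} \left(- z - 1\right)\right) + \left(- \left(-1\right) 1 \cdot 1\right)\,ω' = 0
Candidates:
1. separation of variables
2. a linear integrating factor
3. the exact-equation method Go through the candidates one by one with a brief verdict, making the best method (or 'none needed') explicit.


Verdict: separation of variables — one side of the product carries the independent variable, the other the unknown — the textbook separation shape.
- separation of variables: yes, a natural case for it.
- a linear integrating factor — the unknown enters nonlinearly (through a power, a denominator, or a transcendental function), which the linear integrating-factor recipe cannot absorb as-is — any repair would come from a preliminary substitution, not the factor.
- the exact-equation method: the cross partial derivatives disagree, so no single potential exists.


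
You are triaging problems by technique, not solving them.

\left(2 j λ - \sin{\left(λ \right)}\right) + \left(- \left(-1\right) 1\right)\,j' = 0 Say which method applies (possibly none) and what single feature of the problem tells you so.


Verdict: a linear integrating factor — the unknown enters only to the first power against a nonzero forcing term — the integrating-factor template applies directly.


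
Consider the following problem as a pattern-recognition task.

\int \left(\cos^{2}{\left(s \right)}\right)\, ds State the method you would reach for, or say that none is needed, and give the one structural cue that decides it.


Technique: a trigonometric identity — the even trigonometric power \cos^{2}{\left(s \right)} reduces by a double-angle identity before any integration is attempted.


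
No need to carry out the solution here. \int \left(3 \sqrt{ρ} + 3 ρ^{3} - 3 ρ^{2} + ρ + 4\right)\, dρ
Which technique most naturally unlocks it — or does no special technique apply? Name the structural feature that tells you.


Method: no special technique — the integrand is a sum of constant multiples of powers of ρ — integrate term by term.


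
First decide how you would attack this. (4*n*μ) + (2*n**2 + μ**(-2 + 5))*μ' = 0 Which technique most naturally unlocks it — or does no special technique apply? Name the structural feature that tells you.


Verdict: the exact-equation method — because the two cross partials coincide, the form is conservative as written — recover its potential in (n, μ).


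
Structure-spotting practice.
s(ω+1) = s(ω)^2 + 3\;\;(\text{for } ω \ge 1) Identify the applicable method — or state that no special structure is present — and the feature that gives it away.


Verdict: no special technique — no ansatz, no master substitution, no summation factor survives the nonlinearity here.


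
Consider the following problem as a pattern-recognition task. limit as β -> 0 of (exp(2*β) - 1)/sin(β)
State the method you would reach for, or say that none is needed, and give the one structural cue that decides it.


Technique: l'Hôpital's rule (0/0) — plug in 0: top and bottom both hit zero, so differentiate each and retry. The standard small-argument limits would also carry it; the rule is the systematic route.


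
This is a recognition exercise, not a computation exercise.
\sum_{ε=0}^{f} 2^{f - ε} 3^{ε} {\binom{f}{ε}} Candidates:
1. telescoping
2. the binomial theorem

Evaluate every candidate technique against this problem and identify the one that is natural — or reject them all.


Best approach: the binomial theorem — {\binom{f}{ε}} weighting matched powers of 3 and 2 is the expanded form of (3 + 2)^f — fold it back up.
- telescoping: computed from the summand as displayed, the partial sums build up without the pairwise collapse telescoping exploits.
- the binomial theorem — yes — fits the structure here.


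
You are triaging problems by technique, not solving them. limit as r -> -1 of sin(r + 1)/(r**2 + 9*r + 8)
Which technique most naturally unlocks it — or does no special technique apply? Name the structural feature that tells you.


Diagnosis: l'Hôpital's rule (0/0) — numerator and denominator both vanish at -1 — a genuine 0/0 form, which is exactly when l'Hôpital applies. A local series expansion at the point resolves it as well; the rule is the packaged version of that step.


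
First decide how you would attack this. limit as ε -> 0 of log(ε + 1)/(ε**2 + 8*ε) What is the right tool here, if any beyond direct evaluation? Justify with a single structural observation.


Verdict: l'Hôpital's rule (0/0) — substituting 0 gives 0 over 0; differentiate top and bottom once and re-evaluate. One could equally expand both pieces locally and compare leading terms; the rule does that in one stroke.


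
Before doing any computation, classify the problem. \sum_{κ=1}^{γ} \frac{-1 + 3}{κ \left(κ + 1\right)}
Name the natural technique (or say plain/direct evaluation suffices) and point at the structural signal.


Method: telescoping — \frac{-1 + 3}{κ \left(κ + 1\right)} hides a difference of shifted reciprocals — decompose it and the middle of the sum vanishes.


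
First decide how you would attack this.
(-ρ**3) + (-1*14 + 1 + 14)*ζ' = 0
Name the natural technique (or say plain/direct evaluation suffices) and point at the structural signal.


Method: no special technique — solved for the derivative, no ζ appears — this is antidifferentiation in ρ wearing ODE clothing.


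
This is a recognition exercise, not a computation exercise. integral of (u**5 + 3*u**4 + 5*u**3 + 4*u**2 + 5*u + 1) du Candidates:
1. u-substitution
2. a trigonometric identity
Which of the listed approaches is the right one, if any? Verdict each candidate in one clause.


Diagnosis: no special technique — every term is a constant multiple of a power of u; term-wise power-rule integration needs no preliminary transformation.
- u-substitution — any workable substitution here is cosmetic — the integrand is already in directly integrable form.
- a trigonometric identity: with no trigonometric functions present, identity rewriting has no target.


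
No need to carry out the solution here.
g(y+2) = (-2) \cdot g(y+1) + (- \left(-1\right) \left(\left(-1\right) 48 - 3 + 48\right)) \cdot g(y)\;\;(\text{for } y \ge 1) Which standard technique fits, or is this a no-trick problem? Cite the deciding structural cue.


Method: the characteristic-root method — every coefficient is a fixed number and the forcing is zero — substitute r^y and read off the root equation.


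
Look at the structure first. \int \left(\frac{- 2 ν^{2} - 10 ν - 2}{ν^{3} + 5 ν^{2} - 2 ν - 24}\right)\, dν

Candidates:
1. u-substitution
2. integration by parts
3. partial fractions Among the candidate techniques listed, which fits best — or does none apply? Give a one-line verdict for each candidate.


Diagnosis: partial fractions — the factorization of ν^{3} + 5 ν^{2} - 2 ν - 24 is the whole battle; after it, each term is a table integral.
- u-substitution: no subexpression of the integrand serves as a whole-integral substitution inner — individual terms may offer their own, but none carries its derivative as a factor of the full integrand; a working change of variable would have to be constructed from outside the expression.
- integration by parts: the integrand does not split as a nonconstant polynomial times an exp, sine, cosine of a linear argument, or logarithm — no polynomial-kernel parts product to differentiate one side of.
- partial fractions — applies; the problem has the shape this method handles.


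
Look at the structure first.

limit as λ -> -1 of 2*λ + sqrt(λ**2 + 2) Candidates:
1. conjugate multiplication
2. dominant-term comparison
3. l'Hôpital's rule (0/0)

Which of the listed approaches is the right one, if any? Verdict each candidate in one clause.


Best approach: no special technique — the function is continuous at -1; evaluation is itself the limit, no machinery required.
- conjugate multiplication: no difference of divergent radicals appears, so rationalizing has nothing to cancel.
- dominant-term comparison — this is not a rational comparison of growth rates at infinity.
- l'Hôpital's rule (0/0) — evaluation at the point is determinate, so the rule has nothing to repair.


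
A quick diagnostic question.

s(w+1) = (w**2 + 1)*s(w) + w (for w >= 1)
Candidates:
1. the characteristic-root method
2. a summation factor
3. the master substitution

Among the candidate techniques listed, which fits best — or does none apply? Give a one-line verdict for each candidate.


Method: a summation factor — with the index-dependent coefficient w**2 + 1, dividing by the cumulative product turns the left side into a pure difference.
- the characteristic-root method: the coefficients vary with the index, breaking the constant-coefficient structure the method needs.
- a summation factor — a fit — the right tool for this form.
- the master substitution — the recursion steps by a constant offset, so exponential reindexing is pointless.


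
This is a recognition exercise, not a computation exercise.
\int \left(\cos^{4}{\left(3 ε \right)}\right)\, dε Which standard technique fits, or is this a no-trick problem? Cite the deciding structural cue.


Method: a trigonometric identity — apply power reduction to \cos^{4}{\left(3 ε \right)}; each application halves the trigonometric degree.


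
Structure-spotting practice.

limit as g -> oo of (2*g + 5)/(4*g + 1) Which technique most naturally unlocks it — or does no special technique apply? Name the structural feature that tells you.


Verdict: dominant-term comparison — growth-rate triage: the leading powers of g decide the limit, everything else is noise. Viewed as a single quotient this is an ∞/∞ form — an at-infinity application of l'Hôpital's rule would also resolve it; comparing leading growth reads the answer without differentiating.


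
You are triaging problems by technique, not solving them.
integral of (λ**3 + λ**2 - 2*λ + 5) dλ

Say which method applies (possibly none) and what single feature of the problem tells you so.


Best approach: no special technique — nothing composite, nothing rational, nothing trigonometric — each constant-multiple power of λ integrates by the power rule alone.


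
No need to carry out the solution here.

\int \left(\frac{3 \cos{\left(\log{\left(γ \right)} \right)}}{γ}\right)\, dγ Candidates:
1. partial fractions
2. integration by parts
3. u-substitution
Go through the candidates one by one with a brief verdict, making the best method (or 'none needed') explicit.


Method: u-substitution — read it as f(\log{\left(γ \right)}) times a constant multiple of d(\log{\left(γ \right)}): one substitution, u = \log{\left(γ \right)}, finishes it.
- partial fractions — the expression is not a ratio of polynomials that decomposes further.
- integration by parts — the nonconstant-polynomial-times-standard-kernel pattern (an exp, sine, cosine, or logarithm partner) is absent.
- u-substitution — yes, a natural case for it.


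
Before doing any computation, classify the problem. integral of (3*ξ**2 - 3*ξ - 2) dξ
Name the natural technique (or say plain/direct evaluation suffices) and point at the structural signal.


Diagnosis: no special technique — a term-by-term power-rule job in ξ; no substitution or rearrangement earns its keep here.


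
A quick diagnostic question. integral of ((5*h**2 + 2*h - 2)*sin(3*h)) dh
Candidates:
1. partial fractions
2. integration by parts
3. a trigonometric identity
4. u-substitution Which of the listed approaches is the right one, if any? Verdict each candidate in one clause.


Verdict: integration by parts — 5*h**2 + 2*h - 2 dies after finitely many derivatives while sin(3*h) cycles under integration — the tabular/parts setup.
- partial fractions — there is no rational-function structure to decompose.
- integration by parts — yes, a natural case for it.
- a trigonometric identity: neither the even-power reduction nor the product-to-sum identity applies to this structure.
- u-substitution — no subexpression of the integrand serves as a whole-integral substitution inner — individual terms may offer their own, but none carries its derivative as a factor of the full integrand; a working change of variable would have to be constructed from outside the expression.


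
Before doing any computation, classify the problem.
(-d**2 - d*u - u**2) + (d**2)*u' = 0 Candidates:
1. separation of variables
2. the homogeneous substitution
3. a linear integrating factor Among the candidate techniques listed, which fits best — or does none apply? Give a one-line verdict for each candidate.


Best approach: the homogeneous substitution — the slope's numerator and denominator have matching total degree, so it depends only on u/d and the ratio substitution collapses it.
- separation of variables — no algebra isolates the independent variable on one side and the unknown on the other.
- the homogeneous substitution — yes — fits the structure here.
- a linear integrating factor — the unknown enters nonlinearly (through a power, a denominator, or a transcendental function), which the linear integrating-factor recipe cannot absorb as-is — any repair would come from a preliminary substitution, not the factor.
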